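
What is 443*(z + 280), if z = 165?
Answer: 197135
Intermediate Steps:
443*(z + 280) = 443*(165 + 280) = 443*445 = 197135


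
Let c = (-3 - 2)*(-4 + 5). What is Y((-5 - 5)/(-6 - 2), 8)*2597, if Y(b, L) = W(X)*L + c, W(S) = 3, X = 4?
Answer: 49343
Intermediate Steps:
c = -5 (c = -5*1 = -5)
Y(b, L) = -5 + 3*L (Y(b, L) = 3*L - 5 = -5 + 3*L)
Y((-5 - 5)/(-6 - 2), 8)*2597 = (-5 + 3*8)*2597 = (-5 + 24)*2597 = 19*2597 = 49343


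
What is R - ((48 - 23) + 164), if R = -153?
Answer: -342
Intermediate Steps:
R - ((48 - 23) + 164) = -153 - ((48 - 23) + 164) = -153 - (25 + 164) = -153 - 1*189 = -153 - 189 = -342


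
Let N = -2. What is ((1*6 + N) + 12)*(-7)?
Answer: -112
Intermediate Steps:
((1*6 + N) + 12)*(-7) = ((1*6 - 2) + 12)*(-7) = ((6 - 2) + 12)*(-7) = (4 + 12)*(-7) = 16*(-7) = -112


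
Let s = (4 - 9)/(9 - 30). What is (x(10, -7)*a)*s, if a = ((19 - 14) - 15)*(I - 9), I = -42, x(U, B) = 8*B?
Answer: -6800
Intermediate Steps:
s = 5/21 (s = -5/(-21) = -5*(-1/21) = 5/21 ≈ 0.23810)
a = 510 (a = ((19 - 14) - 15)*(-42 - 9) = (5 - 15)*(-51) = -10*(-51) = 510)
(x(10, -7)*a)*s = ((8*(-7))*510)*(5/21) = -56*510*(5/21) = -28560*5/21 = -6800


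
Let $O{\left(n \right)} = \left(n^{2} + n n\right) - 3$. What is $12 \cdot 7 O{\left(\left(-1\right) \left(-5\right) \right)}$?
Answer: $3948$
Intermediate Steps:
$O{\left(n \right)} = -3 + 2 n^{2}$ ($O{\left(n \right)} = \left(n^{2} + n^{2}\right) - 3 = 2 n^{2} - 3 = -3 + 2 n^{2}$)
$12 \cdot 7 O{\left(\left(-1\right) \left(-5\right) \right)} = 12 \cdot 7 \left(-3 + 2 \left(\left(-1\right) \left(-5\right)\right)^{2}\right) = 84 \left(-3 + 2 \cdot 5^{2}\right) = 84 \left(-3 + 2 \cdot 25\right) = 84 \left(-3 + 50\right) = 84 \cdot 47 = 3948$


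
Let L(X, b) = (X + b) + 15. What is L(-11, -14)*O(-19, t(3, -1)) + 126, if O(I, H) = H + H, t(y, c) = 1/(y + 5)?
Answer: 247/2 ≈ 123.50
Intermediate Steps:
t(y, c) = 1/(5 + y)
L(X, b) = 15 + X + b
O(I, H) = 2*H
L(-11, -14)*O(-19, t(3, -1)) + 126 = (15 - 11 - 14)*(2/(5 + 3)) + 126 = -20/8 + 126 = -10*¼ + 126 = -5/2 + 126 = 247/2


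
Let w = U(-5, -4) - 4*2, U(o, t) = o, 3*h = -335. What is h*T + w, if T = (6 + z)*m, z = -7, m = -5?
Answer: -1714/3 ≈ -571.33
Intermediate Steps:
h = -335/3 (h = (⅓)*(-335) = -335/3 ≈ -111.67)
w = -13 (w = -5 - 4*2 = -5 - 8 = -13)
T = 5 (T = (6 - 7)*(-5) = -1*(-5) = 5)
h*T + w = -335/3*5 - 13 = -1675/3 - 13 = -1714/3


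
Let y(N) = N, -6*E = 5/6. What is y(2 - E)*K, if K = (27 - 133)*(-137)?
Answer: 559097/18 ≈ 31061.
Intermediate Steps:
E = -5/36 (E = -5/(6*6) = -⅙*⅚ = -5/36 ≈ -0.13889)
K = 14522 (K = -106*(-137) = 14522)
y(2 - E)*K = (2 - 1*(-5/36))*14522 = (2 + 5/36)*14522 = (77/36)*14522 = 559097/18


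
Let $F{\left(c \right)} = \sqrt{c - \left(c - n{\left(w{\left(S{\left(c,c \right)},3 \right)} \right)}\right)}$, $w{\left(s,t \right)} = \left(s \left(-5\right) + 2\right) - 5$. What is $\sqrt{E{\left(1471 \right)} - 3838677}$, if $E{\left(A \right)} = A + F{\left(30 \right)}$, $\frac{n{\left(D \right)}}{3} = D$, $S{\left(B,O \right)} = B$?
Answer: $\sqrt{-3837206 + 3 i \sqrt{51}} \approx 0.005 + 1958.9 i$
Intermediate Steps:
$w{\left(s,t \right)} = -3 - 5 s$ ($w{\left(s,t \right)} = \left(- 5 s + 2\right) - 5 = \left(2 - 5 s\right) - 5 = -3 - 5 s$)
$n{\left(D \right)} = 3 D$
$F{\left(c \right)} = \sqrt{-9 - 15 c}$ ($F{\left(c \right)} = \sqrt{c - \left(c - 3 \left(-3 - 5 c\right)\right)} = \sqrt{c - \left(9 + 16 c\right)} = \sqrt{-9 - 15 c}$)
$E{\left(A \right)} = A + 3 i \sqrt{51}$ ($E{\left(A \right)} = A + \sqrt{-9 - 450} = A + \sqrt{-459} = A + 3 i \sqrt{51}$)
$\sqrt{E{\left(1471 \right)} - 3838677} = \sqrt{\left(1471 + 3 i \sqrt{51}\right) - 3838677} = \sqrt{-3837206 + 3 i \sqrt{51}}$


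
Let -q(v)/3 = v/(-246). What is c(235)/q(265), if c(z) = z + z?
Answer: 7708/53 ≈ 145.43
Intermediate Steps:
c(z) = 2*z
q(v) = v/82 (q(v) = -3*v/(-246) = -3*v*(-1)/246 = -(-1)*v/82 = v/82)
c(235)/q(265) = (2*235)/(((1/82)*265)) = 470/(265/82) = 470*(82/265) = 7708/53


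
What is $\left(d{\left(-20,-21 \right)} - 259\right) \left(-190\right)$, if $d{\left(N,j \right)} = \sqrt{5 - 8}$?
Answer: $49210 - 190 i \sqrt{3} \approx 49210.0 - 329.09 i$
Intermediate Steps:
$d{\left(N,j \right)} = i \sqrt{3}$ ($d{\left(N,j \right)} = \sqrt{-3} = i \sqrt{3}$)
$\left(d{\left(-20,-21 \right)} - 259\right) \left(-190\right) = \left(i \sqrt{3} - 259\right) \left(-190\right) = \left(-259 + i \sqrt{3}\right) \left(-190\right) = 49210 - 190 i \sqrt{3}$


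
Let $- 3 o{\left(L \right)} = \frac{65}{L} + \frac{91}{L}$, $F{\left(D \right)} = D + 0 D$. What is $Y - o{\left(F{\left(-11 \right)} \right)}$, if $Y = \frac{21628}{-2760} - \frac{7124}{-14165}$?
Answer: $- \frac{259332149}{21502470} \approx -12.061$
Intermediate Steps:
$Y = - \frac{14334919}{1954770}$ ($Y = 21628 \left(- \frac{1}{2760}\right) - - \frac{7124}{14165} = - \frac{5407}{690} + \frac{7124}{14165} = - \frac{14334919}{1954770} \approx -7.3333$)
$F{\left(D \right)} = D$ ($F{\left(D \right)} = D + 0 = D$)
$o{\left(L \right)} = - \frac{52}{L}$ ($o{\left(L \right)} = - \frac{\frac{65}{L} + \frac{91}{L}}{3} = - \frac{156 \frac{1}{L}}{3} = - \frac{52}{L}$)
$Y - o{\left(F{\left(-11 \right)} \right)} = - \frac{14334919}{1954770} - - \frac{52}{-11} = - \frac{14334919}{1954770} - \left(-52\right) \left(- \frac{1}{11}\right) = - \frac{14334919}{1954770} - \frac{52}{11} = - \frac{259332149}{21502470}$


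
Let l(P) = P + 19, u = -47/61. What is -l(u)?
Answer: -1112/61 ≈ -18.229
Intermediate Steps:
u = -47/61 (u = -47*1/61 = -47/61 ≈ -0.77049)
l(P) = 19 + P
-l(u) = -(19 - 47/61) = -1*1112/61 = -1112/61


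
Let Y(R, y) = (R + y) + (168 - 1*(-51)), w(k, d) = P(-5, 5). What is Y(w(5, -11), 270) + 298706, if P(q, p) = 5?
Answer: 299200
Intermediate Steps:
w(k, d) = 5
Y(R, y) = 219 + R + y (Y(R, y) = (R + y) + (168 + 51) = (R + y) + 219 = 219 + R + y)
Y(w(5, -11), 270) + 298706 = (219 + 5 + 270) + 298706 = 494 + 298706 = 299200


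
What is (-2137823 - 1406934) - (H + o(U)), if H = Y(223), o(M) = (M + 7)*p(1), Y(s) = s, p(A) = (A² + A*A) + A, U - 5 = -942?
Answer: -3542190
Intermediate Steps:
U = -937 (U = 5 - 942 = -937)
p(A) = A + 2*A² (p(A) = (A² + A²) + A = 2*A² + A = A + 2*A²)
o(M) = 21 + 3*M (o(M) = (M + 7)*(1*(1 + 2*1)) = (7 + M)*(1*(1 + 2)) = (7 + M)*(1*3) = (7 + M)*3 = 21 + 3*M)
H = 223
(-2137823 - 1406934) - (H + o(U)) = (-2137823 - 1406934) - (223 + (21 + 3*(-937))) = -3544757 - (223 + (21 - 2811)) = -3544757 - (223 - 2790) = -3544757 - 1*(-2567) = -3544757 + 2567 = -3542190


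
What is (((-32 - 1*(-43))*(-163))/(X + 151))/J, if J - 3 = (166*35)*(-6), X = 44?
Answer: 1793/6797115 ≈ 0.00026379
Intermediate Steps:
J = -34857 (J = 3 + (166*35)*(-6) = 3 + 5810*(-6) = 3 - 34860 = -34857)
(((-32 - 1*(-43))*(-163))/(X + 151))/J = (((-32 - 1*(-43))*(-163))/(44 + 151))/(-34857) = (((-32 + 43)*(-163))/195)*(-1/34857) = ((11*(-163))*(1/195))*(-1/34857) = -1793*1/195*(-1/34857) = -1793/195*(-1/34857) = 1793/6797115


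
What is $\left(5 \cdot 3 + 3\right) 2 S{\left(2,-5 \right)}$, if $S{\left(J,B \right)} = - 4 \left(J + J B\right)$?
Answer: $1152$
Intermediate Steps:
$S{\left(J,B \right)} = - 4 J - 4 B J$ ($S{\left(J,B \right)} = - 4 \left(J + B J\right) = - 4 J - 4 B J$)
$\left(5 \cdot 3 + 3\right) 2 S{\left(2,-5 \right)} = \left(5 \cdot 3 + 3\right) 2 \left(\left(-4\right) 2 \left(1 - 5\right)\right) = \left(15 + 3\right) 2 \left(\left(-4\right) 2 \left(-4\right)\right) = 18 \cdot 2 \cdot 32 = 36 \cdot 32 = 1152$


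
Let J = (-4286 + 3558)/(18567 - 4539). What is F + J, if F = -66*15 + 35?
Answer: -478481/501 ≈ -955.05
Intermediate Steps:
F = -955 (F = -990 + 35 = -955)
J = -26/501 (J = -728/14028 = -728*1/14028 = -26/501 ≈ -0.051896)
F + J = -955 - 26/501 = -478481/501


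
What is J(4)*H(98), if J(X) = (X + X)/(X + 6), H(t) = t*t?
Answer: 38416/5 ≈ 7683.2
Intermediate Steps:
H(t) = t²
J(X) = 2*X/(6 + X) (J(X) = (2*X)/(6 + X) = 2*X/(6 + X))
J(4)*H(98) = (2*4/(6 + 4))*98² = (2*4/10)*9604 = (2*4*(⅒))*9604 = (⅘)*9604 = 38416/5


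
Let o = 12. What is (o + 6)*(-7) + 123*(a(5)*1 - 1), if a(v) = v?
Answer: 366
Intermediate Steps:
(o + 6)*(-7) + 123*(a(5)*1 - 1) = (12 + 6)*(-7) + 123*(5*1 - 1) = 18*(-7) + 123*(5 - 1) = -126 + 123*4 = -126 + 492 = 366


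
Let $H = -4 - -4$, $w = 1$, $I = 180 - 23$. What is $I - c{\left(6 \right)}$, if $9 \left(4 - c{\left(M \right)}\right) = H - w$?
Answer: $\frac{1376}{9} \approx 152.89$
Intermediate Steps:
$I = 157$
$H = 0$ ($H = -4 + 4 = 0$)
$c{\left(M \right)} = \frac{37}{9}$ ($c{\left(M \right)} = 4 - \frac{0 - 1}{9} = 4 - - \frac{1}{9} = 4 + \frac{1}{9} = \frac{37}{9}$)
$I - c{\left(6 \right)} = 157 - \frac{37}{9} = \frac{1376}{9}$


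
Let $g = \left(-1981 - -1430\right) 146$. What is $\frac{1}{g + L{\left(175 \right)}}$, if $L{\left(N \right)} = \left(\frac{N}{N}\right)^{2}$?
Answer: $- \frac{1}{80445} \approx -1.2431 \cdot 10^{-5}$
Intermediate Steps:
$L{\left(N \right)} = 1$ ($L{\left(N \right)} = 1^{2} = 1$)
$g = -80446$ ($g = \left(-1981 + 1430\right) 146 = \left(-551\right) 146 = -80446$)
$\frac{1}{g + L{\left(175 \right)}} = \frac{1}{-80446 + 1} = \frac{1}{-80445} = - \frac{1}{80445}$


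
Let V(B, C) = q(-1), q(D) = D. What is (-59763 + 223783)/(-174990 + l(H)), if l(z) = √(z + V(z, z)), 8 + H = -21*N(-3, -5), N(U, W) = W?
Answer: -2391821650/2551791667 - 164020*√6/7655375001 ≈ -0.93736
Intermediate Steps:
V(B, C) = -1
H = 97 (H = -8 - 21*(-5) = -8 + 105 = 97)
l(z) = √(-1 + z) (l(z) = √(z - 1) = √(-1 + z))
(-59763 + 223783)/(-174990 + l(H)) = (-59763 + 223783)/(-174990 + √(-1 + 97)) = 164020/(-174990 + √96) = 164020/(-174990 + 4*√6)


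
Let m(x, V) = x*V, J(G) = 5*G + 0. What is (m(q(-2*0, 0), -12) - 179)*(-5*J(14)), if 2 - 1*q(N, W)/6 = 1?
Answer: 87850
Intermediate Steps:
q(N, W) = 6 (q(N, W) = 12 - 6*1 = 12 - 6 = 6)
J(G) = 5*G
m(x, V) = V*x
(m(q(-2*0, 0), -12) - 179)*(-5*J(14)) = (-12*6 - 179)*(-25*14) = (-72 - 179)*(-5*70) = -251*(-350) = 87850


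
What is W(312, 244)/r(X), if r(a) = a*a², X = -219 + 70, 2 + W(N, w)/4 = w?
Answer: -968/3307949 ≈ -0.00029263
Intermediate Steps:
W(N, w) = -8 + 4*w
X = -149
r(a) = a³
W(312, 244)/r(X) = (-8 + 4*244)/((-149)³) = (-8 + 976)/(-3307949) = 968*(-1/3307949) = -968/3307949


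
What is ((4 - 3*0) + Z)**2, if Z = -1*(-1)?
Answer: 25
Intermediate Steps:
Z = 1
((4 - 3*0) + Z)**2 = ((4 - 3*0) + 1)**2 = ((4 + 0) + 1)**2 = (4 + 1)**2 = 5**2 = 25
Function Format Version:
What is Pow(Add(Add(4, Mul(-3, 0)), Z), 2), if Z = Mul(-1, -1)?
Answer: 25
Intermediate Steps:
Z = 1
Pow(Add(Add(4, Mul(-3, 0)), Z), 2) = Pow(Add(Add(4, Mul(-3, 0)), 1), 2) = Pow(Add(Add(4, 0), 1), 2) = Pow(Add(4, 1), 2) = Pow(5, 2) = 25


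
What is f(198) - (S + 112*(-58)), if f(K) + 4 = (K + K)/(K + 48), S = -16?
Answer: 266894/41 ≈ 6509.6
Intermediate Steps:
f(K) = -4 + 2*K/(48 + K) (f(K) = -4 + (K + K)/(K + 48) = -4 + (2*K)/(48 + K) = -4 + 2*K/(48 + K))
f(198) - (S + 112*(-58)) = 2*(-96 - 1*198)/(48 + 198) - (-16 + 112*(-58)) = 2*(-96 - 198)/246 - (-16 - 6496) = 2*(1/246)*(-294) - 1*(-6512) = -98/41 + 6512 = 266894/41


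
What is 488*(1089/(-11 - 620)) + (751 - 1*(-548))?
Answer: 288237/631 ≈ 456.79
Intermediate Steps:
488*(1089/(-11 - 620)) + (751 - 1*(-548)) = 488*(1089/(-631)) + (751 + 548) = 488*(1089*(-1/631)) + 1299 = 488*(-1089/631) + 1299 = -531432/631 + 1299 = 288237/631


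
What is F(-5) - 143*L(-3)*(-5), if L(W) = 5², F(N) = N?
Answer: 17870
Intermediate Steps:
L(W) = 25
F(-5) - 143*L(-3)*(-5) = -5 - 3575*(-5) = -5 - 143*(-125) = -5 + 17875 = 17870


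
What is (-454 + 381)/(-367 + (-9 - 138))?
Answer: 73/514 ≈ 0.14202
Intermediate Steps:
(-454 + 381)/(-367 + (-9 - 138)) = -73/(-367 - 147) = -73/(-514) = -73*(-1/514) = 73/514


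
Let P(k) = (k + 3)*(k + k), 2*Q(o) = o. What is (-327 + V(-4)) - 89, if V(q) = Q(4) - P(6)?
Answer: -522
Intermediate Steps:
Q(o) = o/2
P(k) = 2*k*(3 + k) (P(k) = (3 + k)*(2*k) = 2*k*(3 + k))
V(q) = -106 (V(q) = (½)*4 - 2*6*(3 + 6) = 2 - 2*6*9 = 2 - 1*108 = 2 - 108 = -106)
(-327 + V(-4)) - 89 = (-327 - 106) - 89 = -433 - 89 = -522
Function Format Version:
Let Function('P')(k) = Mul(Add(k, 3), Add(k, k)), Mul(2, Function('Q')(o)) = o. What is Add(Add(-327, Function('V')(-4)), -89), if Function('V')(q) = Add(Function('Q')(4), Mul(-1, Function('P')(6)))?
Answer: -522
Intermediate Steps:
Function('Q')(o) = Mul(Rational(1, 2), o)
Function('P')(k) = Mul(2, k, Add(3, k)) (Function('P')(k) = Mul(Add(3, k), Mul(2, k)) = Mul(2, k, Add(3, k)))
Function('V')(q) = -106 (Function('V')(q) = Add(Mul(Rational(1, 2), 4), Mul(-1, Mul(2, 6, Add(3, 6)))) = Add(2, Mul(-1, Mul(2, 6, 9))) = Add(2, Mul(-1, 108)) = Add(2, -108) = -106)
Add(Add(-327, Function('V')(-4)), -89) = Add(Add(-327, -106), -89) = Add(-433, -89) = -522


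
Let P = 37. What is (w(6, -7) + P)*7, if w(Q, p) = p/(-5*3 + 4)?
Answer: 2898/11 ≈ 263.45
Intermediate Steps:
w(Q, p) = -p/11 (w(Q, p) = p/(-15 + 4) = p/(-11) = p*(-1/11) = -p/11)
(w(6, -7) + P)*7 = (-1/11*(-7) + 37)*7 = (7/11 + 37)*7 = (414/11)*7 = 2898/11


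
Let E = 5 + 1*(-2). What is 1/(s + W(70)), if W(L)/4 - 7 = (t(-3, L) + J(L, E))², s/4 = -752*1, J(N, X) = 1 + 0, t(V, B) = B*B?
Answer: 1/96076224 ≈ 1.0408e-8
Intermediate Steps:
t(V, B) = B²
E = 3 (E = 5 - 2 = 3)
J(N, X) = 1
s = -3008 (s = 4*(-752*1) = 4*(-752) = -3008)
W(L) = 28 + 4*(1 + L²)² (W(L) = 28 + 4*(L² + 1)² = 28 + 4*(1 + L²)²)
1/(s + W(70)) = 1/(-3008 + (28 + 4*(1 + 70²)²)) = 1/(-3008 + (28 + 4*(1 + 4900)²)) = 1/(-3008 + (28 + 4*4901²)) = 1/(-3008 + (28 + 4*24019801)) = 1/(-3008 + (28 + 96079204)) = 1/(-3008 + 96079232) = 1/96076224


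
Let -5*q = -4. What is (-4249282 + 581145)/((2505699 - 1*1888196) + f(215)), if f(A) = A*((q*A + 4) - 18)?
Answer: -3668137/651473 ≈ -5.6305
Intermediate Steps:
q = ⅘ (q = -⅕*(-4) = ⅘ ≈ 0.80000)
f(A) = A*(-14 + 4*A/5) (f(A) = A*((4*A/5 + 4) - 18) = A*((4 + 4*A/5) - 18) = A*(-14 + 4*A/5))
(-4249282 + 581145)/((2505699 - 1*1888196) + f(215)) = (-4249282 + 581145)/((2505699 - 1*1888196) + (⅖)*215*(-35 + 2*215)) = -3668137/((2505699 - 1888196) + (⅖)*215*(-35 + 430)) = -3668137/(617503 + (⅖)*215*395) = -3668137/(617503 + 33970) = -3668137/651473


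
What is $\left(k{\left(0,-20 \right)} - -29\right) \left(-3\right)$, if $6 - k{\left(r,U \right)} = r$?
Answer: $-105$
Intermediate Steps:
$k{\left(r,U \right)} = 6 - r$
$\left(k{\left(0,-20 \right)} - -29\right) \left(-3\right) = \left(\left(6 - 0\right) - -29\right) \left(-3\right) = \left(\left(6 + 0\right) + \left(-105 + 134\right)\right) \left(-3\right) = \left(6 + 29\right) \left(-3\right) = 35 \left(-3\right) = -105$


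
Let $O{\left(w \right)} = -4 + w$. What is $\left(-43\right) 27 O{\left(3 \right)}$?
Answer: $1161$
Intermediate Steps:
$\left(-43\right) 27 O{\left(3 \right)} = \left(-43\right) 27 \left(-4 + 3\right) = \left(-1161\right) \left(-1\right) = 1161$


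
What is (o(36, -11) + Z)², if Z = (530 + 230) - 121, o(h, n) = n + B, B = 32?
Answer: 435600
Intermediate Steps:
o(h, n) = 32 + n (o(h, n) = n + 32 = 32 + n)
Z = 639 (Z = 760 - 121 = 639)
(o(36, -11) + Z)² = ((32 - 11) + 639)² = (21 + 639)² = 660² = 435600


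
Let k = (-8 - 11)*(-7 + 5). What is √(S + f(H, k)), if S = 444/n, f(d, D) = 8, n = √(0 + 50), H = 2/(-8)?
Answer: √(200 + 1110*√2)/5 ≈ 8.4137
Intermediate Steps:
H = -¼ (H = 2*(-⅛) = -¼ ≈ -0.25000)
n = 5*√2 (n = √50 = 5*√2 ≈ 7.0711)
k = 38 (k = -19*(-2) = 38)
S = 222*√2/5 (S = 444/((5*√2)) = 444*(√2/10) = 222*√2/5 ≈ 62.791)
√(S + f(H, k)) = √(222*√2/5 + 8) = √(8 + 222*√2/5)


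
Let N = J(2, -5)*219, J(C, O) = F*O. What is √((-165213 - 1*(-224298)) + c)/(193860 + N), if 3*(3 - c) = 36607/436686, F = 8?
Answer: √11267760894884314/80830578600 ≈ 0.0013132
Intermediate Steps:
J(C, O) = 8*O
N = -8760 (N = (8*(-5))*219 = -40*219 = -8760)
c = 3893567/1310058 (c = 3 - 36607/(3*436686) = 3 - ⅓*36607/436686 = 3 - 36607/1310058 = 3893567/1310058 ≈ 2.9721)
√((-165213 - 1*(-224298)) + c)/(193860 + N) = √((-165213 - 1*(-224298)) + 3893567/1310058)/(193860 - 8760) = √((-165213 + 224298) + 3893567/1310058)/185100 = √(59085 + 3893567/1310058)*(1/185100) = √(77408670497/1310058)*(1/185100) = (√11267760894884314/436686)*(1/185100) = √11267760894884314/80830578600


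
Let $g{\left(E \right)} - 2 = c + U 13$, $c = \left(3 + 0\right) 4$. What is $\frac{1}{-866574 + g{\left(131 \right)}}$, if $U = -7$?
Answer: $- \frac{1}{866651} \approx -1.1539 \cdot 10^{-6}$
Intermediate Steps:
$c = 12$ ($c = 3 \cdot 4 = 12$)
$g{\left(E \right)} = -77$ ($g{\left(E \right)} = 2 + \left(12 - 91\right) = 2 - 79 = -77$)
$\frac{1}{-866574 + g{\left(131 \right)}} = \frac{1}{-866574 - 77} = \frac{1}{-866651} = - \frac{1}{866651}$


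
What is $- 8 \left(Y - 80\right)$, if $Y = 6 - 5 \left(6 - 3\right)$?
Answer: $712$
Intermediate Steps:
$Y = -9$ ($Y = 6 - 5 \left(6 - 3\right) = 6 - 15 = -9$)
$- 8 \left(Y - 80\right) = - 8 \left(-9 - 80\right) = \left(-8\right) \left(-89\right) = 712$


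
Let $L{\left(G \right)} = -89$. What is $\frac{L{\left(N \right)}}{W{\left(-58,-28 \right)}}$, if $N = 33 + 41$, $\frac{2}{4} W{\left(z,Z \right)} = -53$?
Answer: $\frac{89}{106} \approx 0.83962$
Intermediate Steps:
$W{\left(z,Z \right)} = -106$ ($W{\left(z,Z \right)} = 2 \left(-53\right) = -106$)
$N = 74$
$\frac{L{\left(N \right)}}{W{\left(-58,-28 \right)}} = - \frac{89}{-106} = \left(-89\right) \left(- \frac{1}{106}\right) = \frac{89}{106}$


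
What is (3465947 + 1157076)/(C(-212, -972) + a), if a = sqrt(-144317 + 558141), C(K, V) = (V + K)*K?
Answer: 171051851/9287235 - 4623023*sqrt(6466)/7875575280 ≈ 18.371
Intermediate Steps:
C(K, V) = K*(K + V) (C(K, V) = (K + V)*K = K*(K + V))
a = 8*sqrt(6466) (a = sqrt(413824) = 8*sqrt(6466) ≈ 643.29)
(3465947 + 1157076)/(C(-212, -972) + a) = (3465947 + 1157076)/(-212*(-212 - 972) + 8*sqrt(6466)) = 4623023/(-212*(-1184) + 8*sqrt(6466)) = 4623023/(251008 + 8*sqrt(6466))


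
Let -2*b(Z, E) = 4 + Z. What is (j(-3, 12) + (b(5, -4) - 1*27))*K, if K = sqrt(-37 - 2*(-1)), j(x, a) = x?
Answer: -69*I*sqrt(35)/2 ≈ -204.1*I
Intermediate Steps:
b(Z, E) = -2 - Z/2 (b(Z, E) = -(4 + Z)/2 = -2 - Z/2)
K = I*sqrt(35) (K = sqrt(-37 + 2) = sqrt(-35) = I*sqrt(35) ≈ 5.9161*I)
(j(-3, 12) + (b(5, -4) - 1*27))*K = (-3 + ((-2 - 1/2*5) - 1*27))*(I*sqrt(35)) = (-3 + ((-2 - 5/2) - 27))*(I*sqrt(35)) = (-3 + (-9/2 - 27))*(I*sqrt(35)) = (-3 - 63/2)*(I*sqrt(35)) = -69*I*sqrt(35)/2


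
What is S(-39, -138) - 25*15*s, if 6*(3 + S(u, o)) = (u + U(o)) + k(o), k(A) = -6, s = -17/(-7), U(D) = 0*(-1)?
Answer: -12897/14 ≈ -921.21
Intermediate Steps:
U(D) = 0
s = 17/7 (s = -17*(-⅐) = 17/7 ≈ 2.4286)
S(u, o) = -4 + u/6 (S(u, o) = -3 + ((u + 0) - 6)/6 = -3 + (u - 6)/6 = -3 + (-6 + u)/6 = -3 + (-1 + u/6) = -4 + u/6)
S(-39, -138) - 25*15*s = (-4 + (⅙)*(-39)) - 25*15*17/7 = (-4 - 13/2) - 375*17/7 = -21/2 - 1*6375/7 = -21/2 - 6375/7 = -12897/14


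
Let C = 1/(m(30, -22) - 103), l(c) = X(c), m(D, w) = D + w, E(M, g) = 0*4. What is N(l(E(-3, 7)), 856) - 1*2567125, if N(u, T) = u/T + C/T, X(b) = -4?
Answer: -208758605381/81320 ≈ -2.5671e+6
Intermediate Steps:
E(M, g) = 0
l(c) = -4
C = -1/95 (C = 1/((30 - 22) - 103) = 1/(8 - 103) = 1/(-95) = -1/95 ≈ -0.010526)
N(u, T) = -1/(95*T) + u/T (N(u, T) = u/T - 1/(95*T) = -1/(95*T) + u/T)
N(l(E(-3, 7)), 856) - 1*2567125 = (-1/95 - 4)/856 - 1*2567125 = (1/856)*(-381/95) - 2567125 = -381/81320 - 2567125 = -208758605381/81320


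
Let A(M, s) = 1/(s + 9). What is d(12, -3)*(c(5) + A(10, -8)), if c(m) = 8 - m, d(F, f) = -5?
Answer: -20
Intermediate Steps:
A(M, s) = 1/(9 + s)
d(12, -3)*(c(5) + A(10, -8)) = -5*((8 - 1*5) + 1/(9 - 8)) = -5*((8 - 5) + 1/1) = -5*(3 + 1) = -5*4 = -20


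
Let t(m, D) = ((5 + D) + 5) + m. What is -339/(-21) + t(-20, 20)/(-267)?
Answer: 30101/1869 ≈ 16.105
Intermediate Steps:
t(m, D) = 10 + D + m (t(m, D) = (10 + D) + m = 10 + D + m)
-339/(-21) + t(-20, 20)/(-267) = -339/(-21) + (10 + 20 - 20)/(-267) = -339*(-1/21) + 10*(-1/267) = 113/7 - 10/267 = 30101/1869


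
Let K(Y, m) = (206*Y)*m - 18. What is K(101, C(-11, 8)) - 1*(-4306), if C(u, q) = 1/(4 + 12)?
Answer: 44707/8 ≈ 5588.4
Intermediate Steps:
C(u, q) = 1/16
K(Y, m) = -18 + 206*Y*m (K(Y, m) = 206*Y*m - 18 = -18 + 206*Y*m)
K(101, C(-11, 8)) - 1*(-4306) = (-18 + 206*101*(1/16)) - 1*(-4306) = (-18 + 10403/8) + 4306 = 10259/8 + 4306 = 44707/8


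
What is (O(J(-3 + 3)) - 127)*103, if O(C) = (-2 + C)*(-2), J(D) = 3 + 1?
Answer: -13493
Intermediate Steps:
J(D) = 4
O(C) = 4 - 2*C
(O(J(-3 + 3)) - 127)*103 = ((4 - 2*4) - 127)*103 = ((4 - 8) - 127)*103 = (-4 - 127)*103 = -131*103 = -13493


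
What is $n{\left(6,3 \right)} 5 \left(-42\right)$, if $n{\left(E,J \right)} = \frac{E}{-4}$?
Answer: $315$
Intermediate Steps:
$n{\left(E,J \right)} = - \frac{E}{4}$ ($n{\left(E,J \right)} = E \left(- \frac{1}{4}\right) = - \frac{E}{4}$)
$n{\left(6,3 \right)} 5 \left(-42\right) = \left(- \frac{1}{4}\right) 6 \cdot 5 \left(-42\right) = \left(- \frac{3}{2}\right) 5 \left(-42\right) = \left(- \frac{15}{2}\right) \left(-42\right) = 315$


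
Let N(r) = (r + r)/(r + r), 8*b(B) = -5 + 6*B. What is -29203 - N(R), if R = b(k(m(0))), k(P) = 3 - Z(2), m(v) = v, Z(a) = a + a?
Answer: -29204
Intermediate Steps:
Z(a) = 2*a
k(P) = -1 (k(P) = 3 - 2*2 = 3 - 1*4 = 3 - 4 = -1)
b(B) = -5/8 + 3*B/4 (b(B) = (-5 + 6*B)/8 = -5/8 + 3*B/4)
R = -11/8 (R = -5/8 + (¾)*(-1) = -5/8 - ¾ = -11/8 ≈ -1.3750)
N(r) = 1 (N(r) = (2*r)/((2*r)) = (2*r)*(1/(2*r)) = 1)
-29203 - N(R) = -29203 - 1*1 = -29203 - 1 = -29204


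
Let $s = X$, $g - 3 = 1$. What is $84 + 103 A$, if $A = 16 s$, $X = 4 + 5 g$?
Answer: $39636$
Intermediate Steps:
$g = 4$ ($g = 3 + 1 = 4$)
$X = 24$ ($X = 4 + 5 \cdot 4 = 4 + 20 = 24$)
$s = 24$
$A = 384$ ($A = 16 \cdot 24 = 384$)
$84 + 103 A = 84 + 103 \cdot 384 = 84 + 39552 = 39636$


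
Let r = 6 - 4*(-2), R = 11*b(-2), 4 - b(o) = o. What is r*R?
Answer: 924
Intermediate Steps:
b(o) = 4 - o
R = 66 (R = 11*(4 - 1*(-2)) = 11*(4 + 2) = 11*6 = 66)
r = 14 (r = 6 + 8 = 14)
r*R = 14*66 = 924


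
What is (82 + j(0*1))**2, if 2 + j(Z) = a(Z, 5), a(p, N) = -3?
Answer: 5929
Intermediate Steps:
j(Z) = -5 (j(Z) = -2 - 3 = -5)
(82 + j(0*1))**2 = (82 - 5)**2 = 77**2 = 5929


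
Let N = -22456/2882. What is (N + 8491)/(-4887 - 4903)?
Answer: -12224303/14107390 ≈ -0.86652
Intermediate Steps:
N = -11228/1441 (N = -22456*1/2882 = -11228/1441 ≈ -7.7918)
(N + 8491)/(-4887 - 4903) = (-11228/1441 + 8491)/(-4887 - 4903) = (12224303/1441)/(-9790) = (12224303/1441)*(-1/9790) = -12224303/14107390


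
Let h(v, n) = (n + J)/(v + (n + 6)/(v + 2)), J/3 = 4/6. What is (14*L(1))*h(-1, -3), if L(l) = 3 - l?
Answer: -14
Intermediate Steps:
J = 2 (J = 3*(4/6) = 3*(4*(1/6)) = 3*(2/3) = 2)
h(v, n) = (2 + n)/(v + (6 + n)/(2 + v)) (h(v, n) = (n + 2)/(v + (n + 6)/(v + 2)) = (2 + n)/(v + (6 + n)/(2 + v)))
(14*L(1))*h(-1, -3) = (14*(3 - 1*1))*((4 + 2*(-3) + 2*(-1) - 3*(-1))/(6 - 3 + (-1)**2 + 2*(-1))) = (14*(3 - 1))*((4 - 6 - 2 + 3)/(6 - 3 + 1 - 2)) = (14*2)*(-1/2) = 28*((1/2)*(-1)) = 28*(-1/2) = -14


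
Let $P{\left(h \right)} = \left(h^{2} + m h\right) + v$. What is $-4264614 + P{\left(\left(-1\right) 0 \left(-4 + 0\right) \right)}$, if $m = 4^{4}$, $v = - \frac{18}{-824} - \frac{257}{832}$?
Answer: $- \frac{365460385943}{85696} \approx -4.2646 \cdot 10^{6}$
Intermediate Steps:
$v = - \frac{24599}{85696}$ ($v = \left(-18\right) \left(- \frac{1}{824}\right) - \frac{257}{832} = \frac{9}{412} - \frac{257}{832} = - \frac{24599}{85696} \approx -0.28705$)
$m = 256$
$P{\left(h \right)} = - \frac{24599}{85696} + h^{2} + 256 h$ ($P{\left(h \right)} = \left(h^{2} + 256 h\right) - \frac{24599}{85696} = - \frac{24599}{85696} + h^{2} + 256 h$)
$-4264614 + P{\left(\left(-1\right) 0 \left(-4 + 0\right) \right)} = -4264614 + \left(- \frac{24599}{85696} + \left(\left(-1\right) 0 \left(-4 + 0\right)\right)^{2} + 256 \left(-1\right) 0 \left(-4 + 0\right)\right) = -4264614 + \left(- \frac{24599}{85696} + \left(0 \left(-4\right)\right)^{2} + 256 \cdot 0 \left(-4\right)\right) = -4264614 + \left(- \frac{24599}{85696} + 0^{2} + 256 \cdot 0\right) = -4264614 + \left(- \frac{24599}{85696} + 0 + 0\right) = -4264614 - \frac{24599}{85696} = - \frac{365460385943}{85696}$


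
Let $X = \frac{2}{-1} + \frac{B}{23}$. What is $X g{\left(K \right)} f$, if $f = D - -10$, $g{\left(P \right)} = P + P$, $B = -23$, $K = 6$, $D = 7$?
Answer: $-612$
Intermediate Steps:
$g{\left(P \right)} = 2 P$
$f = 17$ ($f = 7 - -10 = 7 + 10 = 17$)
$X = -3$ ($X = \frac{2}{-1} - \frac{23}{23} = 2 \left(-1\right) - 1 = -2 - 1 = -3$)
$X g{\left(K \right)} f = - 3 \cdot 2 \cdot 6 \cdot 17 = \left(-3\right) 12 \cdot 17 = \left(-36\right) 17 = -612$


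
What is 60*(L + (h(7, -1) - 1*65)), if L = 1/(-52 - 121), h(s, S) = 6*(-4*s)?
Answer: -2418600/173 ≈ -13980.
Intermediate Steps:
h(s, S) = -24*s
L = -1/173 (L = 1/(-173) = -1/173 ≈ -0.0057803)
60*(L + (h(7, -1) - 1*65)) = 60*(-1/173 + (-24*7 - 1*65)) = 60*(-1/173 + (-168 - 65)) = 60*(-1/173 - 233) = 60*(-40310/173) = -2418600/173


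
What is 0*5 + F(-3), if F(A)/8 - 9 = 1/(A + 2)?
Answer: 64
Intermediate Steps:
F(A) = 72 + 8/(2 + A) (F(A) = 72 + 8/(A + 2) = 72 + 8/(2 + A))
0*5 + F(-3) = 0*5 + 8*(19 + 9*(-3))/(2 - 3) = 0 + 8*(19 - 27)/(-1) = 0 + 8*(-1)*(-8) = 0 + 64 = 64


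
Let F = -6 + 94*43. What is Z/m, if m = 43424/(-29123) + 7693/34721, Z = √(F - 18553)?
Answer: -3033539049*I*√1613/1283681465 ≈ -94.909*I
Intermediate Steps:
F = 4036 (F = -6 + 4042 = 4036)
Z = 3*I*√1613 (Z = √(4036 - 18553) = √(-14517) = 3*I*√1613 ≈ 120.49*I)
m = -1283681465/1011179683 (m = 43424*(-1/29123) + 7693*(1/34721) = -43424/29123 + 7693/34721 = -1283681465/1011179683 ≈ -1.2695)
Z/m = (3*I*√1613)/(-1283681465/1011179683) = (3*I*√1613)*(-1011179683/1283681465) = -3033539049*I*√1613/1283681465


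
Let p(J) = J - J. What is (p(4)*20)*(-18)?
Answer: 0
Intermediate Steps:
p(J) = 0
(p(4)*20)*(-18) = (0*20)*(-18) = 0*(-18) = 0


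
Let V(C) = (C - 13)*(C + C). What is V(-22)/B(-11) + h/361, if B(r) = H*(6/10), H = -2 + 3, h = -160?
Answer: 2779220/1083 ≈ 2566.2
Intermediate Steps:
H = 1
V(C) = 2*C*(-13 + C) (V(C) = (-13 + C)*(2*C) = 2*C*(-13 + C))
B(r) = ⅗ (B(r) = 1*(6/10) = 1*(6*(⅒)) = 1*(⅗) = ⅗)
V(-22)/B(-11) + h/361 = (2*(-22)*(-13 - 22))/(⅗) - 160/361 = (2*(-22)*(-35))*(5/3) - 160*1/361 = 1540*(5/3) - 160/361 = 7700/3 - 160/361 = 2779220/1083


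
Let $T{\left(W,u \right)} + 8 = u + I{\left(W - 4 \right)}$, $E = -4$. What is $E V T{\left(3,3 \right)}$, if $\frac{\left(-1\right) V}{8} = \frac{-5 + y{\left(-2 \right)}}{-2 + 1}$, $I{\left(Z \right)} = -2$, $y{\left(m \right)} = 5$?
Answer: $0$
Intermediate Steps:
$V = 0$ ($V = - 8 \frac{-5 + 5}{-2 + 1} = - 8 \frac{0}{-1} = - 8 \cdot 0 \left(-1\right) = \left(-8\right) 0 = 0$)
$T{\left(W,u \right)} = -10 + u$ ($T{\left(W,u \right)} = -8 + \left(u - 2\right) = -8 + \left(-2 + u\right) = -10 + u$)
$E V T{\left(3,3 \right)} = \left(-4\right) 0 \left(-10 + 3\right) = 0 \left(-7\right) = 0$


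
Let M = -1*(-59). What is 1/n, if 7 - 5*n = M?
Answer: -5/52 ≈ -0.096154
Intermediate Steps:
M = 59
n = -52/5 (n = 7/5 - 1/5*59 = 7/5 - 59/5 = -52/5 ≈ -10.400)
1/n = 1/(-52/5) = -5/52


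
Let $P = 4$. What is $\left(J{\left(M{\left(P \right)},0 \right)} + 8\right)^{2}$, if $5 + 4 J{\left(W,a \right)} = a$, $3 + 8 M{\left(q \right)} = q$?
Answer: $\frac{729}{16} \approx 45.563$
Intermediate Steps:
$M{\left(q \right)} = - \frac{3}{8} + \frac{q}{8}$
$J{\left(W,a \right)} = - \frac{5}{4} + \frac{a}{4}$
$\left(J{\left(M{\left(P \right)},0 \right)} + 8\right)^{2} = \left(\left(- \frac{5}{4} + \frac{1}{4} \cdot 0\right) + 8\right)^{2} = \left(\left(- \frac{5}{4} + 0\right) + 8\right)^{2} = \left(- \frac{5}{4} + 8\right)^{2} = \left(\frac{27}{4}\right)^{2} = \frac{729}{16}$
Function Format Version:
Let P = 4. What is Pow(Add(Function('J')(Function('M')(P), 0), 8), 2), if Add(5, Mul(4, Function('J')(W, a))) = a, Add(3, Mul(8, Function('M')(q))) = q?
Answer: Rational(729, 16) ≈ 45.563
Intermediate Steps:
Function('M')(q) = Add(Rational(-3, 8), Mul(Rational(1, 8), q))
Function('J')(W, a) = Add(Rational(-5, 4), Mul(Rational(1, 4), a))
Pow(Add(Function('J')(Function('M')(P), 0), 8), 2) = Pow(Add(Add(Rational(-5, 4), Mul(Rational(1, 4), 0)), 8), 2) = Pow(Add(Add(Rational(-5, 4), 0), 8), 2) = Pow(Add(Rational(-5, 4), 8), 2) = Pow(Rational(27, 4), 2) = Rational(729, 16)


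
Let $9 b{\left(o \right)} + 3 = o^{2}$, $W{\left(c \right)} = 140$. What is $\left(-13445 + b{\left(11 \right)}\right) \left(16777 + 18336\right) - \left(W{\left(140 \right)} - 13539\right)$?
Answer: $- \frac{4244584640}{9} \approx -4.7162 \cdot 10^{8}$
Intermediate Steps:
$b{\left(o \right)} = - \frac{1}{3} + \frac{o^{2}}{9}$
$\left(-13445 + b{\left(11 \right)}\right) \left(16777 + 18336\right) - \left(W{\left(140 \right)} - 13539\right) = \left(-13445 - \left(\frac{1}{3} - \frac{11^{2}}{9}\right)\right) \left(16777 + 18336\right) - \left(140 - 13539\right) = \left(-13445 + \left(- \frac{1}{3} + \frac{1}{9} \cdot 121\right)\right) 35113 - \left(140 - 13539\right) = \left(-13445 + \left(- \frac{1}{3} + \frac{121}{9}\right)\right) 35113 - -13399 = \left(-13445 + \frac{118}{9}\right) 35113 + 13399 = \left(- \frac{120887}{9}\right) 35113 + 13399 = - \frac{4244705231}{9} + 13399 = - \frac{4244584640}{9}$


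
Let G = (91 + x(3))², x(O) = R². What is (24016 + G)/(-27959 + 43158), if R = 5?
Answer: 37472/15199 ≈ 2.4654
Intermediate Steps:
x(O) = 25 (x(O) = 5² = 25)
G = 13456 (G = (91 + 25)² = 116² = 13456)
(24016 + G)/(-27959 + 43158) = (24016 + 13456)/(-27959 + 43158) = 37472/15199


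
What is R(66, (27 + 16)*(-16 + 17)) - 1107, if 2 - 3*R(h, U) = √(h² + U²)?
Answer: -3319/3 - √6205/3 ≈ -1132.6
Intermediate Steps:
R(h, U) = ⅔ - √(U² + h²)/3 (R(h, U) = ⅔ - √(h² + U²)/3 = ⅔ - √(U² + h²)/3)
R(66, (27 + 16)*(-16 + 17)) - 1107 = (⅔ - √(((27 + 16)*(-16 + 17))² + 66²)/3) - 1107 = (⅔ - √((43*1)² + 4356)/3) - 1107 = (⅔ - √(43² + 4356)/3) - 1107 = (⅔ - √(1849 + 4356)/3) - 1107 = (⅔ - √6205/3) - 1107 = -3319/3 - √6205/3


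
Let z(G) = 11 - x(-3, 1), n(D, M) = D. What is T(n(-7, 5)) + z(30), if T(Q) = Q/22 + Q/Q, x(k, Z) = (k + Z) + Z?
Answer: 279/22 ≈ 12.682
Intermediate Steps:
x(k, Z) = k + 2*Z (x(k, Z) = (Z + k) + Z = k + 2*Z)
T(Q) = 1 + Q/22 (T(Q) = Q*(1/22) + 1 = Q/22 + 1 = 1 + Q/22)
z(G) = 12 (z(G) = 11 - (-3 + 2*1) = 11 - (-3 + 2) = 11 - 1*(-1) = 11 + 1 = 12)
T(n(-7, 5)) + z(30) = (1 + (1/22)*(-7)) + 12 = (1 - 7/22) + 12 = 15/22 + 12 = 279/22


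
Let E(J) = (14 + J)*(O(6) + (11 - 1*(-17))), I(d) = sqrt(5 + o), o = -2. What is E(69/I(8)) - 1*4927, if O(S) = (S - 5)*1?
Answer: -4521 + 667*sqrt(3) ≈ -3365.7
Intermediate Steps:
I(d) = sqrt(3) (I(d) = sqrt(5 - 2) = sqrt(3))
O(S) = -5 + S (O(S) = (-5 + S)*1 = -5 + S)
E(J) = 406 + 29*J (E(J) = (14 + J)*((-5 + 6) + (11 - 1*(-17))) = (14 + J)*(1 + (11 + 17)) = (14 + J)*(1 + 28) = (14 + J)*29 = 406 + 29*J)
E(69/I(8)) - 1*4927 = (406 + 29*(69/(sqrt(3)))) - 1*4927 = (406 + 29*(69*(sqrt(3)/3))) - 4927 = (406 + 29*(23*sqrt(3))) - 4927 = (406 + 667*sqrt(3)) - 4927 = -4521 + 667*sqrt(3)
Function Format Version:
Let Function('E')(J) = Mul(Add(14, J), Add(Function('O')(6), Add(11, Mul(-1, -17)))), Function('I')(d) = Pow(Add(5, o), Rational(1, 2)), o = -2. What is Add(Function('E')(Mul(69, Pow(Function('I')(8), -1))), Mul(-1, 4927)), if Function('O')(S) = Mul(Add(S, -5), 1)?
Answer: Add(-4521, Mul(667, Pow(3, Rational(1, 2)))) ≈ -3365.7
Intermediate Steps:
Function('I')(d) = Pow(3, Rational(1, 2)) (Function('I')(d) = Pow(Add(5, -2), Rational(1, 2)) = Pow(3, Rational(1, 2)))
Function('O')(S) = Add(-5, S) (Function('O')(S) = Mul(Add(-5, S), 1) = Add(-5, S))
Function('E')(J) = Add(406, Mul(29, J)) (Function('E')(J) = Mul(Add(14, J), Add(Add(-5, 6), Add(11, Mul(-1, -17)))) = Mul(Add(14, J), Add(1, Add(11, 17))) = Mul(Add(14, J), Add(1, 28)) = Mul(Add(14, J), 29) = Add(406, Mul(29, J)))
Add(Function('E')(Mul(69, Pow(Function('I')(8), -1))), Mul(-1, 4927)) = Add(Add(406, Mul(29, Mul(69, Pow(Pow(3, Rational(1, 2)), -1)))), Mul(-1, 4927)) = Add(Add(406, Mul(29, Mul(69, Mul(Rational(1, 3), Pow(3, Rational(1, 2)))))), -4927) = Add(Add(406, Mul(29, Mul(23, Pow(3, Rational(1, 2))))), -4927) = Add(Add(406, Mul(667, Pow(3, Rational(1, 2)))), -4927) = Add(-4521, Mul(667, Pow(3, Rational(1, 2))))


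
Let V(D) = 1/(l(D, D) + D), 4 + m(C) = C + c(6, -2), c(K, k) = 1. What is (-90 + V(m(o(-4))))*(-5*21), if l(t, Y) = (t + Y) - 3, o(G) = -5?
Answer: 85085/9 ≈ 9453.9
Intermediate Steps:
m(C) = -3 + C (m(C) = -4 + (C + 1) = -4 + (1 + C) = -3 + C)
l(t, Y) = -3 + Y + t (l(t, Y) = (Y + t) - 3 = -3 + Y + t)
V(D) = 1/(-3 + 3*D) (V(D) = 1/((-3 + D + D) + D) = 1/((-3 + 2*D) + D) = 1/(-3 + 3*D))
(-90 + V(m(o(-4))))*(-5*21) = (-90 + 1/(3*(-1 + (-3 - 5))))*(-5*21) = (-90 + 1/(3*(-1 - 8)))*(-105) = (-90 + (⅓)/(-9))*(-105) = (-90 + (⅓)*(-⅑))*(-105) = (-90 - 1/27)*(-105) = -2431/27*(-105) = 85085/9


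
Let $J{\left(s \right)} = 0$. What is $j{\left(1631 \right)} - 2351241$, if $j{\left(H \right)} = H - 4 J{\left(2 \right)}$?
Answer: $-2349610$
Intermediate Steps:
$j{\left(H \right)} = H$ ($j{\left(H \right)} = H - 0 = H + 0 = H$)
$j{\left(1631 \right)} - 2351241 = 1631 - 2351241 = -2349610$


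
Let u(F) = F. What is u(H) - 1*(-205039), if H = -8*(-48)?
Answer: 205423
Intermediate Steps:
H = 384
u(H) - 1*(-205039) = 384 - 1*(-205039) = 384 + 205039 = 205423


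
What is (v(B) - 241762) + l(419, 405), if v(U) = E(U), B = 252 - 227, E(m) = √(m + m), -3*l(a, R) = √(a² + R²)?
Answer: -241762 + 5*√2 - √339586/3 ≈ -2.4195e+5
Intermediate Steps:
l(a, R) = -√(R² + a²)/3 (l(a, R) = -√(a² + R²)/3 = -√(R² + a²)/3)
E(m) = √2*√m (E(m) = √(2*m) = √2*√m)
B = 25
v(U) = √2*√U
(v(B) - 241762) + l(419, 405) = (√2*√25 - 241762) - √(405² + 419²)/3 = (√2*5 - 241762) - √(164025 + 175561)/3 = (5*√2 - 241762) - √339586/3 = (-241762 + 5*√2) - √339586/3 = -241762 + 5*√2 - √339586/3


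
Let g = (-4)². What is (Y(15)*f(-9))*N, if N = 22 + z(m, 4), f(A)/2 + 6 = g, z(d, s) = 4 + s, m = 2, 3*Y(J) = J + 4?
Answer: 3800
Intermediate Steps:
Y(J) = 4/3 + J/3 (Y(J) = (J + 4)/3 = (4 + J)/3 = 4/3 + J/3)
g = 16
f(A) = 20 (f(A) = -12 + 2*16 = -12 + 32 = 20)
N = 30 (N = 22 + (4 + 4) = 22 + 8 = 30)
(Y(15)*f(-9))*N = ((4/3 + (⅓)*15)*20)*30 = ((4/3 + 5)*20)*30 = ((19/3)*20)*30 = (380/3)*30 = 3800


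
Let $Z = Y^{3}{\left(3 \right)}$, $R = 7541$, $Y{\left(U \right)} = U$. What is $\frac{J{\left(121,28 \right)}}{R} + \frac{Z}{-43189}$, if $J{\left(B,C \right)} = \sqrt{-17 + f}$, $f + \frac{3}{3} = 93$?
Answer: $- \frac{27}{43189} + \frac{5 \sqrt{3}}{7541} \approx 0.00052326$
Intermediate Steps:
$f = 92$ ($f = -1 + 93 = 92$)
$J{\left(B,C \right)} = 5 \sqrt{3}$ ($J{\left(B,C \right)} = \sqrt{-17 + 92} = \sqrt{75} = 5 \sqrt{3}$)
$Z = 27$ ($Z = 3^{3} = 27$)
$\frac{J{\left(121,28 \right)}}{R} + \frac{Z}{-43189} = \frac{5 \sqrt{3}}{7541} + \frac{27}{-43189} = 5 \sqrt{3} \cdot \frac{1}{7541} + 27 \left(- \frac{1}{43189}\right) = \frac{5 \sqrt{3}}{7541} - \frac{27}{43189} = - \frac{27}{43189} + \frac{5 \sqrt{3}}{7541}$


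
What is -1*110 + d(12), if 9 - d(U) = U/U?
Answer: -102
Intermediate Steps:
d(U) = 8 (d(U) = 9 - U/U = 9 - 1*1 = 9 - 1 = 8)
-1*110 + d(12) = -1*110 + 8 = -110 + 8 = -102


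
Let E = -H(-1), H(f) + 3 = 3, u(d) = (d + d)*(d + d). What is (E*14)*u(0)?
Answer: 0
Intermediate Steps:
u(d) = 4*d² (u(d) = (2*d)*(2*d) = 4*d²)
H(f) = 0 (H(f) = -3 + 3 = 0)
E = 0 (E = -1*0 = 0)
(E*14)*u(0) = (0*14)*(4*0²) = 0*(4*0) = 0*0 = 0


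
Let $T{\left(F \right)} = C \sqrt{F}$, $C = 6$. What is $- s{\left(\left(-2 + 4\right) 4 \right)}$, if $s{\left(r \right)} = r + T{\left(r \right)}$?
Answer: $-8 - 12 \sqrt{2} \approx -24.971$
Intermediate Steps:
$T{\left(F \right)} = 6 \sqrt{F}$
$s{\left(r \right)} = r + 6 \sqrt{r}$
$- s{\left(\left(-2 + 4\right) 4 \right)} = - (\left(-2 + 4\right) 4 + 6 \sqrt{\left(-2 + 4\right) 4}) = - (2 \cdot 4 + 6 \sqrt{2 \cdot 4}) = - (8 + 6 \sqrt{8}) = - (8 + 6 \cdot 2 \sqrt{2}) = - (8 + 12 \sqrt{2}) = -8 - 12 \sqrt{2}$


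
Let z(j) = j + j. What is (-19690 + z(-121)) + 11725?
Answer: -8207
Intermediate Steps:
z(j) = 2*j
(-19690 + z(-121)) + 11725 = (-19690 + 2*(-121)) + 11725 = (-19690 - 242) + 11725 = -19932 + 11725 = -8207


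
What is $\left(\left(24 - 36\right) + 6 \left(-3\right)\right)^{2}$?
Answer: $900$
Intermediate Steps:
$\left(\left(24 - 36\right) + 6 \left(-3\right)\right)^{2} = \left(\left(24 - 36\right) - 18\right)^{2} = \left(-12 - 18\right)^{2} = \left(-30\right)^{2} = 900$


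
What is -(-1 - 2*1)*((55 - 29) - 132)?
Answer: -318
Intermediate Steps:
-(-1 - 2*1)*((55 - 29) - 132) = -(-1 - 2)*(26 - 132) = -(-3)*(-106) = -1*318 = -318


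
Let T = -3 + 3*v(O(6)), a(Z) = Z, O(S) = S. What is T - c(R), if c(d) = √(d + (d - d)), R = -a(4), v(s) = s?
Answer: 15 - 2*I ≈ 15.0 - 2.0*I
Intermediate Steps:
R = -4 (R = -1*4 = -4)
c(d) = √d (c(d) = √(d + 0) = √d)
T = 15 (T = -3 + 3*6 = -3 + 18 = 15)
T - c(R) = 15 - √(-4) = 15 - 2*I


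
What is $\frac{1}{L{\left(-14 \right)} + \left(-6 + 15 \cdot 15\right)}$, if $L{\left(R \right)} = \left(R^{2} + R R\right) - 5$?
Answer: $\frac{1}{606} \approx 0.0016502$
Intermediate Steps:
$L{\left(R \right)} = -5 + 2 R^{2}$ ($L{\left(R \right)} = \left(R^{2} + R^{2}\right) - 5 = 2 R^{2} - 5 = -5 + 2 R^{2}$)
$\frac{1}{L{\left(-14 \right)} + \left(-6 + 15 \cdot 15\right)} = \frac{1}{\left(-5 + 2 \left(-14\right)^{2}\right) + \left(-6 + 15 \cdot 15\right)} = \frac{1}{\left(-5 + 2 \cdot 196\right) + \left(-6 + 225\right)} = \frac{1}{\left(-5 + 392\right) + 219} = \frac{1}{387 + 219} = \frac{1}{606}$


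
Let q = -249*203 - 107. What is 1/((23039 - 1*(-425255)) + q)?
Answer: 1/397640 ≈ 2.5148e-6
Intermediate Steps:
q = -50654 (q = -50547 - 107 = -50654)
1/((23039 - 1*(-425255)) + q) = 1/((23039 - 1*(-425255)) - 50654) = 1/((23039 + 425255) - 50654) = 1/(448294 - 50654) = 1/397640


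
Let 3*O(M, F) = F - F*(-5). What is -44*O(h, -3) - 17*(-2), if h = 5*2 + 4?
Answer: 298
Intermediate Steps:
h = 14 (h = 10 + 4 = 14)
O(M, F) = 2*F (O(M, F) = (F - F*(-5))/3 = (F + 5*F)/3 = (6*F)/3 = 2*F)
-44*O(h, -3) - 17*(-2) = -88*(-3) - 17*(-2) = -44*(-6) + 34 = 264 + 34 = 298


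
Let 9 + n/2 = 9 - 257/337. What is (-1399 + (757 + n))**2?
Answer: 47031729424/113569 ≈ 4.1412e+5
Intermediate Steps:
n = -514/337 (n = -18 + 2*(9 - 257/337) = -18 + 2*(2776/337) = -18 + 5552/337 = -514/337 ≈ -1.5252)
(-1399 + (757 + n))**2 = (-1399 + (757 - 514/337))**2 = (-1399 + 254595/337)**2 = (-216868/337)**2 = 47031729424/113569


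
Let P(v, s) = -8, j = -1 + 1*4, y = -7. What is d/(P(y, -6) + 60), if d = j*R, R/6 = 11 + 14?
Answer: 225/26 ≈ 8.6538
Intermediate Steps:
j = 3 (j = -1 + 4 = 3)
R = 150 (R = 6*(11 + 14) = 6*25 = 150)
d = 450 (d = 3*150 = 450)
d/(P(y, -6) + 60) = 450/(-8 + 60) = 450/52 = 450*(1/52) = 225/26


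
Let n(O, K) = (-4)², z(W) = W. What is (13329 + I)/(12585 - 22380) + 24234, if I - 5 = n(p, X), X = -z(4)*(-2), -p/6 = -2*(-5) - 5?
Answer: 15823912/653 ≈ 24233.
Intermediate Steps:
p = -30 (p = -6*(-2*(-5) - 5) = -6*(10 - 5) = -6*5 = -30)
X = 8 (X = -1*4*(-2) = -4*(-2) = 8)
n(O, K) = 16
I = 21 (I = 5 + 16 = 21)
(13329 + I)/(12585 - 22380) + 24234 = (13329 + 21)/(12585 - 22380) + 24234 = 13350/(-9795) + 24234 = 13350*(-1/9795) + 24234 = -890/653 + 24234 = 15823912/653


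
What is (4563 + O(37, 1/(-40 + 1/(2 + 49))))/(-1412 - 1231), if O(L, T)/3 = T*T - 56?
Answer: -6090770866/3662776001 ≈ -1.6629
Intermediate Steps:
O(L, T) = -168 + 3*T² (O(L, T) = 3*(T*T - 56) = 3*(T² - 56) = 3*(-56 + T²) = -168 + 3*T²)
(4563 + O(37, 1/(-40 + 1/(2 + 49))))/(-1412 - 1231) = (4563 + (-168 + 3*(1/(-40 + 1/(2 + 49)))²))/(-1412 - 1231) = (4563 + (-168 + 3*(1/(-40 + 1/51))²))/(-2643) = (4563 + (-168 + 3*(1/(-40 + 1/51))²))*(-1/2643) = (4563 + (-168 + 3*(1/(-2039/51))²))*(-1/2643) = (4563 + (-168 + 3*(-51/2039)²))*(-1/2643) = (4563 + (-168 + 3*(2601/4157521)))*(-1/2643) = (4563 + (-168 + 7803/4157521))*(-1/2643) = (4563 - 698455725/4157521)*(-1/2643) = (18272312598/4157521)*(-1/2643) = -6090770866/3662776001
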